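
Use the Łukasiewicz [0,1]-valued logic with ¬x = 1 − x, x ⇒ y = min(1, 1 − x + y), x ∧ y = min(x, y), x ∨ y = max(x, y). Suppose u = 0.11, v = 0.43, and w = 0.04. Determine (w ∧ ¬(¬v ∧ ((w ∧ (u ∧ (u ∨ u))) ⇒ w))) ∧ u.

0.04

¬v = 1 − 0.43 = 0.57
u ∨ u = max(0.11, 0.11) = 0.11
u ∧ (u ∨ u) = min(0.11, 0.11) = 0.11
w ∧ (u ∧ (u ∨ u)) = min(0.04, 0.11) = 0.04
(w ∧ (u ∧ (u ∨ u))) ⇒ w = min(1, 1 − 0.04 + 0.04) = min(1, 1.00) = 1.00
¬v ∧ ((w ∧ (u ∧ (u ∨ u))) ⇒ w) = min(0.57, 1.00) = 0.57
¬(¬v ∧ ((w ∧ (u ∧ (u ∨ u))) ⇒ w)) = 1 − 0.57 = 0.43
w ∧ ¬(¬v ∧ ((w ∧ (u ∧ (u ∨ u))) ⇒ w)) = min(0.04, 0.43) = 0.04
(w ∧ ¬(¬v ∧ ((w ∧ (u ∧ (u ∨ u))) ⇒ w))) ∧ u = min(0.04, 0.11) = 0.04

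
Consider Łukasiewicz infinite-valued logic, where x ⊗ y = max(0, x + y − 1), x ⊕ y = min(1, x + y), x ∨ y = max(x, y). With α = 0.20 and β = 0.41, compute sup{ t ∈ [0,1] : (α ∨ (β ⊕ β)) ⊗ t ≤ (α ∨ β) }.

β ⊕ β = min(1, 0.41 + 0.41) = min(1, 0.82) = 0.82
α ∨ (β ⊕ β) = max(0.20, 0.82) = 0.82
So the left factor is α ∨ (β ⊕ β) = 0.82.
α ∨ β = max(0.20, 0.41) = 0.41
So the right-hand bound is α ∨ β = 0.41.
The residuum of the Łukasiewicz t-norm gives the supremum: min(1, 1 − 0.82 + 0.41).
1 − 0.82 + 0.41 = 0.59, so t = min(1, 0.59) = 0.59.
Check: 0.82 ⊗ 0.59 = max(0, 0.41) = 0.41 ≤ 0.41.

0.59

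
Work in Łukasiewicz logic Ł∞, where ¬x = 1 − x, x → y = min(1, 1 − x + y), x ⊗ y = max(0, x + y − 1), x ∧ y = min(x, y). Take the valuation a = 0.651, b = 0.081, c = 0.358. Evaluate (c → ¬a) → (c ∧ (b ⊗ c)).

0.009

¬a = 1 − 0.651 = 0.349
c → ¬a = min(1, 1 − 0.358 + 0.349) = min(1, 0.991) = 0.991
b ⊗ c = max(0, 0.081 + 0.358 − 1) = max(0, -0.561) = 0.000
c ∧ (b ⊗ c) = min(0.358, 0.000) = 0.000
(c → ¬a) → (c ∧ (b ⊗ c)) = min(1, 1 − 0.991 + 0.000) = min(1, 0.009) = 0.009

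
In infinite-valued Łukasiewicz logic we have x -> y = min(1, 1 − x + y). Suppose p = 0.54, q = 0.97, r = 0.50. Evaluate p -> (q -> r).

q -> r = min(1, 1 − 0.97 + 0.50) = min(1, 0.53) = 0.53
p -> (q -> r) = min(1, 1 − 0.54 + 0.53) = min(1, 0.99) = 0.99

0.99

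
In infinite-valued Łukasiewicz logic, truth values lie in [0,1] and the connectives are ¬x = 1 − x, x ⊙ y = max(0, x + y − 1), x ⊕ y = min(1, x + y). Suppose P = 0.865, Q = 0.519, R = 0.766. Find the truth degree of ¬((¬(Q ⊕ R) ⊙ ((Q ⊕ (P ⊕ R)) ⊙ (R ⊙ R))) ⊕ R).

Q ⊕ R = min(1, 0.519 + 0.766) = min(1, 1.285) = 1.000
¬(Q ⊕ R) = 1 − 1.000 = 0.000
P ⊕ R = min(1, 0.865 + 0.766) = min(1, 1.631) = 1.000
Q ⊕ (P ⊕ R) = min(1, 0.519 + 1.000) = min(1, 1.519) = 1.000
R ⊙ R = max(0, 0.766 + 0.766 − 1) = max(0, 0.532) = 0.532
(Q ⊕ (P ⊕ R)) ⊙ (R ⊙ R) = max(0, 1.000 + 0.532 − 1) = max(0, 0.532) = 0.532
¬(Q ⊕ R) ⊙ ((Q ⊕ (P ⊕ R)) ⊙ (R ⊙ R)) = max(0, 0.000 + 0.532 − 1) = max(0, -0.468) = 0.000
(¬(Q ⊕ R) ⊙ ((Q ⊕ (P ⊕ R)) ⊙ (R ⊙ R))) ⊕ R = min(1, 0.000 + 0.766) = min(1, 0.766) = 0.766
¬((¬(Q ⊕ R) ⊙ ((Q ⊕ (P ⊕ R)) ⊙ (R ⊙ R))) ⊕ R) = 1 − 0.766 = 0.234

0.234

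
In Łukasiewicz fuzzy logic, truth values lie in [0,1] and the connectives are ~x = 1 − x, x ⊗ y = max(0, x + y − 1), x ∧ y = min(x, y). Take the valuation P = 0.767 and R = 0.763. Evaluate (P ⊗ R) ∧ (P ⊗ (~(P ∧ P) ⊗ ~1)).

0.000

P ⊗ R = max(0, 0.767 + 0.763 − 1) = max(0, 0.530) = 0.530
P ∧ P = min(0.767, 0.767) = 0.767
~(P ∧ P) = 1 − 0.767 = 0.233
~1 = 1 − 1.000 = 0.000
~(P ∧ P) ⊗ ~1 = max(0, 0.233 + 0.000 − 1) = max(0, -0.767) = 0.000
P ⊗ (~(P ∧ P) ⊗ ~1) = max(0, 0.767 + 0.000 − 1) = max(0, -0.233) = 0.000
(P ⊗ R) ∧ (P ⊗ (~(P ∧ P) ⊗ ~1)) = min(0.530, 0.000) = 0.000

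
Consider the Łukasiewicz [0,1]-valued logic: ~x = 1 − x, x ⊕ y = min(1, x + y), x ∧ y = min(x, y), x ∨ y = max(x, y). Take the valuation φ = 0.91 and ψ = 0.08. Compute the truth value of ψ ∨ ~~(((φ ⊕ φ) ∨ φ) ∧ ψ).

φ ⊕ φ = min(1, 0.91 + 0.91) = min(1, 1.82) = 1.00
(φ ⊕ φ) ∨ φ = max(1.00, 0.91) = 1.00
((φ ⊕ φ) ∨ φ) ∧ ψ = min(1.00, 0.08) = 0.08
~(((φ ⊕ φ) ∨ φ) ∧ ψ) = 1 − 0.08 = 0.92
~~(((φ ⊕ φ) ∨ φ) ∧ ψ) = 1 − 0.92 = 0.08
ψ ∨ ~~(((φ ⊕ φ) ∨ φ) ∧ ψ) = max(0.08, 0.08) = 0.08

0.08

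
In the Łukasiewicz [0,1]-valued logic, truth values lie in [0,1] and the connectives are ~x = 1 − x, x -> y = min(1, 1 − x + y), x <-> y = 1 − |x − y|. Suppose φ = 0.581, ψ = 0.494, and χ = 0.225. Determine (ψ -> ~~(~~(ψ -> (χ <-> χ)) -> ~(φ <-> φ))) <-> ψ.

0.988

χ <-> χ = 1 − |0.225 − 0.225| = 1 − 0.000 = 1.000
ψ -> (χ <-> χ) = min(1, 1 − 0.494 + 1.000) = min(1, 1.506) = 1.000
~(ψ -> (χ <-> χ)) = 1 − 1.000 = 0.000
~~(ψ -> (χ <-> χ)) = 1 − 0.000 = 1.000
φ <-> φ = 1 − |0.581 − 0.581| = 1 − 0.000 = 1.000
~(φ <-> φ) = 1 − 1.000 = 0.000
~~(ψ -> (χ <-> χ)) -> ~(φ <-> φ) = min(1, 1 − 1.000 + 0.000) = min(1, 0.000) = 0.000
~(~~(ψ -> (χ <-> χ)) -> ~(φ <-> φ)) = 1 − 0.000 = 1.000
~~(~~(ψ -> (χ <-> χ)) -> ~(φ <-> φ)) = 1 − 1.000 = 0.000
ψ -> ~~(~~(ψ -> (χ <-> χ)) -> ~(φ <-> φ)) = min(1, 1 − 0.494 + 0.000) = min(1, 0.506) = 0.506
(ψ -> ~~(~~(ψ -> (χ <-> χ)) -> ~(φ <-> φ))) <-> ψ = 1 − |0.506 − 0.494| = 1 − 0.012 = 0.988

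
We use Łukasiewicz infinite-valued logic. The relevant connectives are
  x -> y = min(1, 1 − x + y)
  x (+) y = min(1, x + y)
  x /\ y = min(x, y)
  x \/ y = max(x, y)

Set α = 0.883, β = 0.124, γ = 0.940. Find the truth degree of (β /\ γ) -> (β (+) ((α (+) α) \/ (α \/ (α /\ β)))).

1.000

β /\ γ = min(0.124, 0.940) = 0.124
α (+) α = min(1, 0.883 + 0.883) = min(1, 1.766) = 1.000
α /\ β = min(0.883, 0.124) = 0.124
α \/ (α /\ β) = max(0.883, 0.124) = 0.883
(α (+) α) \/ (α \/ (α /\ β)) = max(1.000, 0.883) = 1.000
β (+) ((α (+) α) \/ (α \/ (α /\ β))) = min(1, 0.124 + 1.000) = min(1, 1.124) = 1.000
(β /\ γ) -> (β (+) ((α (+) α) \/ (α \/ (α /\ β)))) = min(1, 1 − 0.124 + 1.000) = min(1, 1.876) = 1.000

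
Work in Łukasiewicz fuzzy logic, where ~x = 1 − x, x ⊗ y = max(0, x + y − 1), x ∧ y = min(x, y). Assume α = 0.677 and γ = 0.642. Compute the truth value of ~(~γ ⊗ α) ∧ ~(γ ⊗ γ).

0.716

~γ = 1 − 0.642 = 0.358
~γ ⊗ α = max(0, 0.358 + 0.677 − 1) = max(0, 0.035) = 0.035
~(~γ ⊗ α) = 1 − 0.035 = 0.965
γ ⊗ γ = max(0, 0.642 + 0.642 − 1) = max(0, 0.284) = 0.284
~(γ ⊗ γ) = 1 − 0.284 = 0.716
~(~γ ⊗ α) ∧ ~(γ ⊗ γ) = min(0.965, 0.716) = 0.716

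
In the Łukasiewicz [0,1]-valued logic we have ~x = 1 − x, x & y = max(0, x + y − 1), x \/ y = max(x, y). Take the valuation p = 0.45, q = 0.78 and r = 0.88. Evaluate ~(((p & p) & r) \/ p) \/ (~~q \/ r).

p & p = max(0, 0.45 + 0.45 − 1) = max(0, -0.10) = 0.00
(p & p) & r = max(0, 0.00 + 0.88 − 1) = max(0, -0.12) = 0.00
((p & p) & r) \/ p = max(0.00, 0.45) = 0.45
~(((p & p) & r) \/ p) = 1 − 0.45 = 0.55
~q = 1 − 0.78 = 0.22
~~q = 1 − 0.22 = 0.78
~~q \/ r = max(0.78, 0.88) = 0.88
~(((p & p) & r) \/ p) \/ (~~q \/ r) = max(0.55, 0.88) = 0.88

0.88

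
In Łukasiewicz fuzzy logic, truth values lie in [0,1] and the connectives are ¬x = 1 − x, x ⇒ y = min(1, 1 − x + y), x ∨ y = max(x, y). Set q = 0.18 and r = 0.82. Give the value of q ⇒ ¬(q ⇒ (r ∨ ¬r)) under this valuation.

0.82

¬r = 1 − 0.82 = 0.18
r ∨ ¬r = max(0.82, 0.18) = 0.82
q ⇒ (r ∨ ¬r) = min(1, 1 − 0.18 + 0.82) = min(1, 1.64) = 1.00
¬(q ⇒ (r ∨ ¬r)) = 1 − 1.00 = 0.00
q ⇒ ¬(q ⇒ (r ∨ ¬r)) = min(1, 1 − 0.18 + 0.00) = min(1, 0.82) = 0.82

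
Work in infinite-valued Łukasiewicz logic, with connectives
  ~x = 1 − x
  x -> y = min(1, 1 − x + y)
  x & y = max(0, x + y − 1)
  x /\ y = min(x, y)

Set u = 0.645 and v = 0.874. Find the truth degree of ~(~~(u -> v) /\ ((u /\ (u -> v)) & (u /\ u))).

u -> v = min(1, 1 − 0.645 + 0.874) = min(1, 1.229) = 1.000
~(u -> v) = 1 − 1.000 = 0.000
~~(u -> v) = 1 − 0.000 = 1.000
u /\ (u -> v) = min(0.645, 1.000) = 0.645
u /\ u = min(0.645, 0.645) = 0.645
(u /\ (u -> v)) & (u /\ u) = max(0, 0.645 + 0.645 − 1) = max(0, 0.290) = 0.290
~~(u -> v) /\ ((u /\ (u -> v)) & (u /\ u)) = min(1.000, 0.290) = 0.290
~(~~(u -> v) /\ ((u /\ (u -> v)) & (u /\ u))) = 1 − 0.290 = 0.710

0.710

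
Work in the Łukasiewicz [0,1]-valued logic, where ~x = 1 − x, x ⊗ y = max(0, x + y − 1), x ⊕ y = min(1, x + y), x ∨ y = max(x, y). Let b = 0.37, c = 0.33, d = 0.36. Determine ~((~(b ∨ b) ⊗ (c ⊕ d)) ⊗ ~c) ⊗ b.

0.37

b ∨ b = max(0.37, 0.37) = 0.37
~(b ∨ b) = 1 − 0.37 = 0.63
c ⊕ d = min(1, 0.33 + 0.36) = min(1, 0.69) = 0.69
~(b ∨ b) ⊗ (c ⊕ d) = max(0, 0.63 + 0.69 − 1) = max(0, 0.32) = 0.32
~c = 1 − 0.33 = 0.67
(~(b ∨ b) ⊗ (c ⊕ d)) ⊗ ~c = max(0, 0.32 + 0.67 − 1) = max(0, -0.01) = 0.00
~((~(b ∨ b) ⊗ (c ⊕ d)) ⊗ ~c) = 1 − 0.00 = 1.00
~((~(b ∨ b) ⊗ (c ⊕ d)) ⊗ ~c) ⊗ b = max(0, 1.00 + 0.37 − 1) = max(0, 0.37) = 0.37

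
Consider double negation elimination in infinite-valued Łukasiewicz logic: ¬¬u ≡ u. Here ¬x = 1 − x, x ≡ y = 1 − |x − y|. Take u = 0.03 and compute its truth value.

1.00

¬u = 1 − 0.03 = 0.97
¬¬u = 1 − 0.97 = 0.03
¬¬u ≡ u = 1 − |0.03 − 0.03| = 1 − 0.00 = 1.00
(As expected: always 1 in Ł∞ since negation is involutive.)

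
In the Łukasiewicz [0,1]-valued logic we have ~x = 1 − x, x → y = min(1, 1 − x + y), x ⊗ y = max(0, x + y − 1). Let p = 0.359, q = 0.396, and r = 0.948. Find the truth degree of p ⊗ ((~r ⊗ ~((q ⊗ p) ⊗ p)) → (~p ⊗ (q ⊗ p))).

~r = 1 − 0.948 = 0.052
q ⊗ p = max(0, 0.396 + 0.359 − 1) = max(0, -0.245) = 0.000
(q ⊗ p) ⊗ p = max(0, 0.000 + 0.359 − 1) = max(0, -0.641) = 0.000
~((q ⊗ p) ⊗ p) = 1 − 0.000 = 1.000
~r ⊗ ~((q ⊗ p) ⊗ p) = max(0, 0.052 + 1.000 − 1) = max(0, 0.052) = 0.052
~p = 1 − 0.359 = 0.641
~p ⊗ (q ⊗ p) = max(0, 0.641 + 0.000 − 1) = max(0, -0.359) = 0.000
(~r ⊗ ~((q ⊗ p) ⊗ p)) → (~p ⊗ (q ⊗ p)) = min(1, 1 − 0.052 + 0.000) = min(1, 0.948) = 0.948
p ⊗ ((~r ⊗ ~((q ⊗ p) ⊗ p)) → (~p ⊗ (q ⊗ p))) = max(0, 0.359 + 0.948 − 1) = max(0, 0.307) = 0.307

0.307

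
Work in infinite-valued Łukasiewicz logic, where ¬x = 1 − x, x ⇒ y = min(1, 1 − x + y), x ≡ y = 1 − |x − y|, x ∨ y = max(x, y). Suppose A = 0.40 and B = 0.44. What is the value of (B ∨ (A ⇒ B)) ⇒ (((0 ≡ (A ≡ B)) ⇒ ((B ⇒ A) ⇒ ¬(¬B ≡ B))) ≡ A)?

0.40

A ⇒ B = min(1, 1 − 0.40 + 0.44) = min(1, 1.04) = 1.00
B ∨ (A ⇒ B) = max(0.44, 1.00) = 1.00
A ≡ B = 1 − |0.40 − 0.44| = 1 − 0.04 = 0.96
0 ≡ (A ≡ B) = 1 − |0.00 − 0.96| = 1 − 0.96 = 0.04
B ⇒ A = min(1, 1 − 0.44 + 0.40) = min(1, 0.96) = 0.96
¬B = 1 − 0.44 = 0.56
¬B ≡ B = 1 − |0.56 − 0.44| = 1 − 0.12 = 0.88
¬(¬B ≡ B) = 1 − 0.88 = 0.12
(B ⇒ A) ⇒ ¬(¬B ≡ B) = min(1, 1 − 0.96 + 0.12) = min(1, 0.16) = 0.16
(0 ≡ (A ≡ B)) ⇒ ((B ⇒ A) ⇒ ¬(¬B ≡ B)) = min(1, 1 − 0.04 + 0.16) = min(1, 1.12) = 1.00
((0 ≡ (A ≡ B)) ⇒ ((B ⇒ A) ⇒ ¬(¬B ≡ B))) ≡ A = 1 − |1.00 − 0.40| = 1 − 0.60 = 0.40
(B ∨ (A ⇒ B)) ⇒ (((0 ≡ (A ≡ B)) ⇒ ((B ⇒ A) ⇒ ¬(¬B ≡ B))) ≡ A) = min(1, 1 − 1.00 + 0.40) = min(1, 0.40) = 0.40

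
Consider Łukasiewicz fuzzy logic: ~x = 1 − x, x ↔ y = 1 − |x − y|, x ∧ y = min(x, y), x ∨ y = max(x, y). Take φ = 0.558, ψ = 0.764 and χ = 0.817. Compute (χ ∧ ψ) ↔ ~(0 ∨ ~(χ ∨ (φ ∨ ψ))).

0.947

χ ∧ ψ = min(0.817, 0.764) = 0.764
φ ∨ ψ = max(0.558, 0.764) = 0.764
χ ∨ (φ ∨ ψ) = max(0.817, 0.764) = 0.817
~(χ ∨ (φ ∨ ψ)) = 1 − 0.817 = 0.183
0 ∨ ~(χ ∨ (φ ∨ ψ)) = max(0.000, 0.183) = 0.183
~(0 ∨ ~(χ ∨ (φ ∨ ψ))) = 1 − 0.183 = 0.817
(χ ∧ ψ) ↔ ~(0 ∨ ~(χ ∨ (φ ∨ ψ))) = 1 − |0.764 − 0.817| = 1 − 0.053 = 0.947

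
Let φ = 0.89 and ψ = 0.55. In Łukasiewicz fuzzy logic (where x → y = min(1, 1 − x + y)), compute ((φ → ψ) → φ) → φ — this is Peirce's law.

φ → ψ = min(1, 1 − 0.89 + 0.55) = min(1, 0.66) = 0.66
(φ → ψ) → φ = min(1, 1 − 0.66 + 0.89) = min(1, 1.23) = 1.00
((φ → ψ) → φ) → φ = min(1, 1 − 1.00 + 0.89) = min(1, 0.89) = 0.89
(The value 0.89 < 1 shows this instance is not satisfied; not a Ł∞-tautology in general.)

0.89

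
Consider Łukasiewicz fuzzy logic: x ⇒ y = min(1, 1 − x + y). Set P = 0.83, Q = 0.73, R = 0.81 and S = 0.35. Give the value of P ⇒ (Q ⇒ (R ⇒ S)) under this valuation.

0.98

R ⇒ S = min(1, 1 − 0.81 + 0.35) = min(1, 0.54) = 0.54
Q ⇒ (R ⇒ S) = min(1, 1 − 0.73 + 0.54) = min(1, 0.81) = 0.81
P ⇒ (Q ⇒ (R ⇒ S)) = min(1, 1 − 0.83 + 0.81) = min(1, 0.98) = 0.98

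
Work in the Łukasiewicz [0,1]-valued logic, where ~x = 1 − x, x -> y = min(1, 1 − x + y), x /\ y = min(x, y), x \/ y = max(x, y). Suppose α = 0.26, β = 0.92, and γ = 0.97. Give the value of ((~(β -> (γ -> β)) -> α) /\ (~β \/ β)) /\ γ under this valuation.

γ -> β = min(1, 1 − 0.97 + 0.92) = min(1, 0.95) = 0.95
β -> (γ -> β) = min(1, 1 − 0.92 + 0.95) = min(1, 1.03) = 1.00
~(β -> (γ -> β)) = 1 − 1.00 = 0.00
~(β -> (γ -> β)) -> α = min(1, 1 − 0.00 + 0.26) = min(1, 1.26) = 1.00
~β = 1 − 0.92 = 0.08
~β \/ β = max(0.08, 0.92) = 0.92
(~(β -> (γ -> β)) -> α) /\ (~β \/ β) = min(1.00, 0.92) = 0.92
((~(β -> (γ -> β)) -> α) /\ (~β \/ β)) /\ γ = min(0.92, 0.97) = 0.92

0.92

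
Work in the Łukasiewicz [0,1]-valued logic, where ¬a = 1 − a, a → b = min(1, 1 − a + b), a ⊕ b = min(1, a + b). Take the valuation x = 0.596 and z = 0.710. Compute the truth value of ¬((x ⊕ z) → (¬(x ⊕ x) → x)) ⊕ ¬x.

0.404

x ⊕ z = min(1, 0.596 + 0.710) = min(1, 1.306) = 1.000
x ⊕ x = min(1, 0.596 + 0.596) = min(1, 1.192) = 1.000
¬(x ⊕ x) = 1 − 1.000 = 0.000
¬(x ⊕ x) → x = min(1, 1 − 0.000 + 0.596) = min(1, 1.596) = 1.000
(x ⊕ z) → (¬(x ⊕ x) → x) = min(1, 1 − 1.000 + 1.000) = min(1, 1.000) = 1.000
¬((x ⊕ z) → (¬(x ⊕ x) → x)) = 1 − 1.000 = 0.000
¬x = 1 − 0.596 = 0.404
¬((x ⊕ z) → (¬(x ⊕ x) → x)) ⊕ ¬x = min(1, 0.000 + 0.404) = min(1, 0.404) = 0.404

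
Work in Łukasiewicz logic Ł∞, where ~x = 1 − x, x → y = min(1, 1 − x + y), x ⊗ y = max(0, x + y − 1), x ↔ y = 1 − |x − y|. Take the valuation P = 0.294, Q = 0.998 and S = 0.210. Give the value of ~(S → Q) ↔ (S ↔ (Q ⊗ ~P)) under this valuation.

0.494

S → Q = min(1, 1 − 0.210 + 0.998) = min(1, 1.788) = 1.000
~(S → Q) = 1 − 1.000 = 0.000
~P = 1 − 0.294 = 0.706
Q ⊗ ~P = max(0, 0.998 + 0.706 − 1) = max(0, 0.704) = 0.704
S ↔ (Q ⊗ ~P) = 1 − |0.210 − 0.704| = 1 − 0.494 = 0.506
~(S → Q) ↔ (S ↔ (Q ⊗ ~P)) = 1 − |0.000 − 0.506| = 1 − 0.506 = 0.494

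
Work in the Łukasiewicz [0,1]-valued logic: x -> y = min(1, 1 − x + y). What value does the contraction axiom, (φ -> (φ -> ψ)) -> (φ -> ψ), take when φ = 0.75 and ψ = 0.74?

0.99

φ -> ψ = min(1, 1 − 0.75 + 0.74) = min(1, 0.99) = 0.99
φ -> (φ -> ψ) = min(1, 1 − 0.75 + 0.99) = min(1, 1.24) = 1.00
(φ -> (φ -> ψ)) -> (φ -> ψ) = min(1, 1 − 1.00 + 0.99) = min(1, 0.99) = 0.99
(The value 0.99 < 1 shows this instance is not satisfied; fails in Ł∞ (the t-norm is not idempotent).)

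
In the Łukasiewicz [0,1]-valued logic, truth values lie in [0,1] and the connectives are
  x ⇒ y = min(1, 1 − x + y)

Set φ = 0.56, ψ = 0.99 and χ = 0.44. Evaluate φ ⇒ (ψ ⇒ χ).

0.89

ψ ⇒ χ = min(1, 1 − 0.99 + 0.44) = min(1, 0.45) = 0.45
φ ⇒ (ψ ⇒ χ) = min(1, 1 − 0.56 + 0.45) = min(1, 0.89) = 0.89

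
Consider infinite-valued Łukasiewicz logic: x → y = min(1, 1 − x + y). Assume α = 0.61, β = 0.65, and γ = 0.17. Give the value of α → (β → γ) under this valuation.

0.91

β → γ = min(1, 1 − 0.65 + 0.17) = min(1, 0.52) = 0.52
α → (β → γ) = min(1, 1 − 0.61 + 0.52) = min(1, 0.91) = 0.91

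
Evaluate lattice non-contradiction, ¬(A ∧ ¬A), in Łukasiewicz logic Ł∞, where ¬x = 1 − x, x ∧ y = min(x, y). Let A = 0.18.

0.82

¬A = 1 − 0.18 = 0.82
A ∧ ¬A = min(0.18, 0.82) = 0.18
¬(A ∧ ¬A) = 1 − 0.18 = 0.82
(The value 0.82 < 1 shows this instance is not satisfied; not a Ł∞-tautology — its value is 1 − min(a, 1−a).)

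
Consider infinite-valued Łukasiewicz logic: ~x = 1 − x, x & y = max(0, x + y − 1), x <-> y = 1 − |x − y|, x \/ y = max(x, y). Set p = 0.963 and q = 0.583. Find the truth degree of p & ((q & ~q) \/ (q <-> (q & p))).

0.926

~q = 1 − 0.583 = 0.417
q & ~q = max(0, 0.583 + 0.417 − 1) = max(0, 0.000) = 0.000
q & p = max(0, 0.583 + 0.963 − 1) = max(0, 0.546) = 0.546
q <-> (q & p) = 1 − |0.583 − 0.546| = 1 − 0.037 = 0.963
(q & ~q) \/ (q <-> (q & p)) = max(0.000, 0.963) = 0.963
p & ((q & ~q) \/ (q <-> (q & p))) = max(0, 0.963 + 0.963 − 1) = max(0, 0.926) = 0.926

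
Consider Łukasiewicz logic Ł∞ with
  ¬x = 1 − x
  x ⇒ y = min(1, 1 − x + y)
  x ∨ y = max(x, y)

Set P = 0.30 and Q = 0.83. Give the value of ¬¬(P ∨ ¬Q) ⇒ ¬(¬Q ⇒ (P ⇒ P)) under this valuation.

¬Q = 1 − 0.83 = 0.17
P ∨ ¬Q = max(0.30, 0.17) = 0.30
¬(P ∨ ¬Q) = 1 − 0.30 = 0.70
¬¬(P ∨ ¬Q) = 1 − 0.70 = 0.30
P ⇒ P = min(1, 1 − 0.30 + 0.30) = min(1, 1.00) = 1.00
¬Q ⇒ (P ⇒ P) = min(1, 1 − 0.17 + 1.00) = min(1, 1.83) = 1.00
¬(¬Q ⇒ (P ⇒ P)) = 1 − 1.00 = 0.00
¬¬(P ∨ ¬Q) ⇒ ¬(¬Q ⇒ (P ⇒ P)) = min(1, 1 − 0.30 + 0.00) = min(1, 0.70) = 0.70

0.70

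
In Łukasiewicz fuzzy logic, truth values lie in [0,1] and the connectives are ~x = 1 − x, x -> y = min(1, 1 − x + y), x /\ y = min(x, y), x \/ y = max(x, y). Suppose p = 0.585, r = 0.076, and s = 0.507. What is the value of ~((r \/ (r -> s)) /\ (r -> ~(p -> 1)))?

0.076

r -> s = min(1, 1 − 0.076 + 0.507) = min(1, 1.431) = 1.000
r \/ (r -> s) = max(0.076, 1.000) = 1.000
p -> 1 = min(1, 1 − 0.585 + 1.000) = min(1, 1.415) = 1.000
~(p -> 1) = 1 − 1.000 = 0.000
r -> ~(p -> 1) = min(1, 1 − 0.076 + 0.000) = min(1, 0.924) = 0.924
(r \/ (r -> s)) /\ (r -> ~(p -> 1)) = min(1.000, 0.924) = 0.924
~((r \/ (r -> s)) /\ (r -> ~(p -> 1))) = 1 − 0.924 = 0.076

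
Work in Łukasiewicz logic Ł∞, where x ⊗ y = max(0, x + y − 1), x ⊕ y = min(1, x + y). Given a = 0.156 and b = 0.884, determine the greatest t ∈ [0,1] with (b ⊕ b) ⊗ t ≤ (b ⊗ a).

0.040

b ⊕ b = min(1, 0.884 + 0.884) = min(1, 1.768) = 1.000
So the left factor is b ⊕ b = 1.000.
b ⊗ a = max(0, 0.884 + 0.156 − 1) = max(0, 0.040) = 0.040
So the right-hand bound is b ⊗ a = 0.040.
The residuum of the Łukasiewicz t-norm gives the supremum: min(1, 1 − 1.000 + 0.040).
1 − 1.000 + 0.040 = 0.040, so t = min(1, 0.040) = 0.040.
Check: 1.000 ⊗ 0.040 = max(0, 0.040) = 0.040 ≤ 0.040.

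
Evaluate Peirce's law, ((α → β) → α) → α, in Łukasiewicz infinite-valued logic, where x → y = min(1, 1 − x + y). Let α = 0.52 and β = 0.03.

α → β = min(1, 1 − 0.52 + 0.03) = min(1, 0.51) = 0.51
(α → β) → α = min(1, 1 − 0.51 + 0.52) = min(1, 1.01) = 1.00
((α → β) → α) → α = min(1, 1 − 1.00 + 0.52) = min(1, 0.52) = 0.52
(The value 0.52 < 1 shows this instance is not satisfied; not a Ł∞-tautology in general.)

0.52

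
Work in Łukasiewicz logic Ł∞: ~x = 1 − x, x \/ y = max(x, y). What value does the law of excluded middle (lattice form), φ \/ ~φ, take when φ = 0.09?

0.91

~φ = 1 − 0.09 = 0.91
φ \/ ~φ = max(0.09, 0.91) = 0.91
(The value 0.91 < 1 shows this instance is not satisfied; not a Ł∞-tautology — its value is max(a, 1−a).)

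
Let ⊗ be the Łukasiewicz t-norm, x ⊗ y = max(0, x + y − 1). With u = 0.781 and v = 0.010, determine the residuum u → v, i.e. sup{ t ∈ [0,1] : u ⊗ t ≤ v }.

0.229

The residuum of the Łukasiewicz t-norm gives the supremum: min(1, 1 − 0.781 + 0.010).
1 − 0.781 + 0.010 = 0.229, so t = min(1, 0.229) = 0.229.
Check: 0.781 ⊗ 0.229 = max(0, 0.010) = 0.010 ≤ 0.010.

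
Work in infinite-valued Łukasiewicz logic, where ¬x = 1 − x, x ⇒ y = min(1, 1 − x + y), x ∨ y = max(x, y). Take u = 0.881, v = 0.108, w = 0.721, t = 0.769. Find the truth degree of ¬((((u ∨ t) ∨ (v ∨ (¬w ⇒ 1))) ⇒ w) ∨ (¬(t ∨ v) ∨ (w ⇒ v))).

u ∨ t = max(0.881, 0.769) = 0.881
¬w = 1 − 0.721 = 0.279
¬w ⇒ 1 = min(1, 1 − 0.279 + 1.000) = min(1, 1.721) = 1.000
v ∨ (¬w ⇒ 1) = max(0.108, 1.000) = 1.000
(u ∨ t) ∨ (v ∨ (¬w ⇒ 1)) = max(0.881, 1.000) = 1.000
((u ∨ t) ∨ (v ∨ (¬w ⇒ 1))) ⇒ w = min(1, 1 − 1.000 + 0.721) = min(1, 0.721) = 0.721
t ∨ v = max(0.769, 0.108) = 0.769
¬(t ∨ v) = 1 − 0.769 = 0.231
w ⇒ v = min(1, 1 − 0.721 + 0.108) = min(1, 0.387) = 0.387
¬(t ∨ v) ∨ (w ⇒ v) = max(0.231, 0.387) = 0.387
(((u ∨ t) ∨ (v ∨ (¬w ⇒ 1))) ⇒ w) ∨ (¬(t ∨ v) ∨ (w ⇒ v)) = max(0.721, 0.387) = 0.721
¬((((u ∨ t) ∨ (v ∨ (¬w ⇒ 1))) ⇒ w) ∨ (¬(t ∨ v) ∨ (w ⇒ v))) = 1 − 0.721 = 0.279

0.279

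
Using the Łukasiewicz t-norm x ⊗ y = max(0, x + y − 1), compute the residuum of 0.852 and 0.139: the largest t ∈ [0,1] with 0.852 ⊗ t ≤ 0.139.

0.287

The residuum of the Łukasiewicz t-norm gives the supremum: min(1, 1 − 0.852 + 0.139).
1 − 0.852 + 0.139 = 0.287, so t = min(1, 0.287) = 0.287.
Check: 0.852 ⊗ 0.287 = max(0, 0.139) = 0.139 ≤ 0.139.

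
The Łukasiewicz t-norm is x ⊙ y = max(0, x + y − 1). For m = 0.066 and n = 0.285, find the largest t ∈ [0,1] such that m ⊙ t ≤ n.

1.000

The residuum of the Łukasiewicz t-norm gives the supremum: min(1, 1 − 0.066 + 0.285).
1 − 0.066 + 0.285 = 1.219, so t = min(1, 1.219) = 1.000.
Check: 0.066 ⊙ 1.000 = max(0, 0.066) = 0.066 ≤ 0.285.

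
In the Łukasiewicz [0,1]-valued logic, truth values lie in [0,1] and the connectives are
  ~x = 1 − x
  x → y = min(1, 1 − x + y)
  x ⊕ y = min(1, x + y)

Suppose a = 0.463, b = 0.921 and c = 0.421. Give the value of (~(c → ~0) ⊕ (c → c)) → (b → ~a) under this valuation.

0.616

~0 = 1 − 0.000 = 1.000
c → ~0 = min(1, 1 − 0.421 + 1.000) = min(1, 1.579) = 1.000
~(c → ~0) = 1 − 1.000 = 0.000
c → c = min(1, 1 − 0.421 + 0.421) = min(1, 1.000) = 1.000
~(c → ~0) ⊕ (c → c) = min(1, 0.000 + 1.000) = min(1, 1.000) = 1.000
~a = 1 − 0.463 = 0.537
b → ~a = min(1, 1 − 0.921 + 0.537) = min(1, 0.616) = 0.616
(~(c → ~0) ⊕ (c → c)) → (b → ~a) = min(1, 1 − 1.000 + 0.616) = min(1, 0.616) = 0.616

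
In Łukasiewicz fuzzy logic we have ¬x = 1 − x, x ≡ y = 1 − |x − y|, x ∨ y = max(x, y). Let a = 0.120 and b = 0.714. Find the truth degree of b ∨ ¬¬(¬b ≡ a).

¬b = 1 − 0.714 = 0.286
¬b ≡ a = 1 − |0.286 − 0.120| = 1 − 0.166 = 0.834
¬(¬b ≡ a) = 1 − 0.834 = 0.166
¬¬(¬b ≡ a) = 1 − 0.166 = 0.834
b ∨ ¬¬(¬b ≡ a) = max(0.714, 0.834) = 0.834

0.834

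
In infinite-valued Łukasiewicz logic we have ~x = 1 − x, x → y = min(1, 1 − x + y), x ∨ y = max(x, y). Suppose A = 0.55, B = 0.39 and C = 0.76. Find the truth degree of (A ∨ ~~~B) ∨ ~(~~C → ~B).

~B = 1 − 0.39 = 0.61
~~B = 1 − 0.61 = 0.39
~~~B = 1 − 0.39 = 0.61
A ∨ ~~~B = max(0.55, 0.61) = 0.61
~C = 1 − 0.76 = 0.24
~~C = 1 − 0.24 = 0.76
~~C → ~B = min(1, 1 − 0.76 + 0.61) = min(1, 0.85) = 0.85
~(~~C → ~B) = 1 − 0.85 = 0.15
(A ∨ ~~~B) ∨ ~(~~C → ~B) = max(0.61, 0.15) = 0.61

0.61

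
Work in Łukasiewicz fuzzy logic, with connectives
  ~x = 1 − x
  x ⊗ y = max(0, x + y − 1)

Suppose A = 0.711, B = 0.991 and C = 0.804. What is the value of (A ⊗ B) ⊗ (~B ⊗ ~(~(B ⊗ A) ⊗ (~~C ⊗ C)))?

0.000

A ⊗ B = max(0, 0.711 + 0.991 − 1) = max(0, 0.702) = 0.702
~B = 1 − 0.991 = 0.009
B ⊗ A = max(0, 0.991 + 0.711 − 1) = max(0, 0.702) = 0.702
~(B ⊗ A) = 1 − 0.702 = 0.298
~C = 1 − 0.804 = 0.196
~~C = 1 − 0.196 = 0.804
~~C ⊗ C = max(0, 0.804 + 0.804 − 1) = max(0, 0.608) = 0.608
~(B ⊗ A) ⊗ (~~C ⊗ C) = max(0, 0.298 + 0.608 − 1) = max(0, -0.094) = 0.000
~(~(B ⊗ A) ⊗ (~~C ⊗ C)) = 1 − 0.000 = 1.000
~B ⊗ ~(~(B ⊗ A) ⊗ (~~C ⊗ C)) = max(0, 0.009 + 1.000 − 1) = max(0, 0.009) = 0.009
(A ⊗ B) ⊗ (~B ⊗ ~(~(B ⊗ A) ⊗ (~~C ⊗ C))) = max(0, 0.702 + 0.009 − 1) = max(0, -0.289) = 0.000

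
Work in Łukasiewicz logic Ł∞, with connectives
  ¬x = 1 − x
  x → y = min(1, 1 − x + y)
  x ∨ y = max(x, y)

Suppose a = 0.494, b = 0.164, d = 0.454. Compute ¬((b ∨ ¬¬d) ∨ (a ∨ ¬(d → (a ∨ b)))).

¬d = 1 − 0.454 = 0.546
¬¬d = 1 − 0.546 = 0.454
b ∨ ¬¬d = max(0.164, 0.454) = 0.454
a ∨ b = max(0.494, 0.164) = 0.494
d → (a ∨ b) = min(1, 1 − 0.454 + 0.494) = min(1, 1.040) = 1.000
¬(d → (a ∨ b)) = 1 − 1.000 = 0.000
a ∨ ¬(d → (a ∨ b)) = max(0.494, 0.000) = 0.494
(b ∨ ¬¬d) ∨ (a ∨ ¬(d → (a ∨ b))) = max(0.454, 0.494) = 0.494
¬((b ∨ ¬¬d) ∨ (a ∨ ¬(d → (a ∨ b)))) = 1 − 0.494 = 0.506

0.506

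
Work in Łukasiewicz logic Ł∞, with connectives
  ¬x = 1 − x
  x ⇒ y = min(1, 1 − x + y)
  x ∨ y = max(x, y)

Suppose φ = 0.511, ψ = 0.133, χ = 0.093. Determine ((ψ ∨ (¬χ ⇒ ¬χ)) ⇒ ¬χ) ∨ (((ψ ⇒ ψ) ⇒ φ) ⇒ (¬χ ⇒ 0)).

0.907

¬χ = 1 − 0.093 = 0.907
¬χ ⇒ ¬χ = min(1, 1 − 0.907 + 0.907) = min(1, 1.000) = 1.000
ψ ∨ (¬χ ⇒ ¬χ) = max(0.133, 1.000) = 1.000
(ψ ∨ (¬χ ⇒ ¬χ)) ⇒ ¬χ = min(1, 1 − 1.000 + 0.907) = min(1, 0.907) = 0.907
ψ ⇒ ψ = min(1, 1 − 0.133 + 0.133) = min(1, 1.000) = 1.000
(ψ ⇒ ψ) ⇒ φ = min(1, 1 − 1.000 + 0.511) = min(1, 0.511) = 0.511
¬χ ⇒ 0 = min(1, 1 − 0.907 + 0.000) = min(1, 0.093) = 0.093
((ψ ⇒ ψ) ⇒ φ) ⇒ (¬χ ⇒ 0) = min(1, 1 − 0.511 + 0.093) = min(1, 0.582) = 0.582
((ψ ∨ (¬χ ⇒ ¬χ)) ⇒ ¬χ) ∨ (((ψ ⇒ ψ) ⇒ φ) ⇒ (¬χ ⇒ 0)) = max(0.907, 0.582) = 0.907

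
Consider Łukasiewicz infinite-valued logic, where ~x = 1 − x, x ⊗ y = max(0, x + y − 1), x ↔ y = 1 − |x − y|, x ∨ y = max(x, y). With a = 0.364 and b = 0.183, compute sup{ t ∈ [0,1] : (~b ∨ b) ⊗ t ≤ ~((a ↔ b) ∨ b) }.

~b = 1 − 0.183 = 0.817
~b ∨ b = max(0.817, 0.183) = 0.817
So the left factor is ~b ∨ b = 0.817.
a ↔ b = 1 − |0.364 − 0.183| = 1 − 0.181 = 0.819
(a ↔ b) ∨ b = max(0.819, 0.183) = 0.819
~((a ↔ b) ∨ b) = 1 − 0.819 = 0.181
So the right-hand bound is ~((a ↔ b) ∨ b) = 0.181.
The residuum of the Łukasiewicz t-norm gives the supremum: min(1, 1 − 0.817 + 0.181).
1 − 0.817 + 0.181 = 0.364, so t = min(1, 0.364) = 0.364.
Check: 0.817 ⊗ 0.364 = max(0, 0.181) = 0.181 ≤ 0.181.

0.364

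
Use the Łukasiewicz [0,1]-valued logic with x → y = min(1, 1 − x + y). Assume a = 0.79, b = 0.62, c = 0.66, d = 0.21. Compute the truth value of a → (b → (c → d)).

1.00

c → d = min(1, 1 − 0.66 + 0.21) = min(1, 0.55) = 0.55
b → (c → d) = min(1, 1 − 0.62 + 0.55) = min(1, 0.93) = 0.93
a → (b → (c → d)) = min(1, 1 − 0.79 + 0.93) = min(1, 1.14) = 1.00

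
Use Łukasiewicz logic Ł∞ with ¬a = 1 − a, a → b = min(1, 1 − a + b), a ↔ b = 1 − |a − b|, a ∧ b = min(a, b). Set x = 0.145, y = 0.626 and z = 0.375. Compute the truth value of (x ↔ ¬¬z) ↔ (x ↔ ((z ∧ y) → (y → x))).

¬z = 1 − 0.375 = 0.625
¬¬z = 1 − 0.625 = 0.375
x ↔ ¬¬z = 1 − |0.145 − 0.375| = 1 − 0.230 = 0.770
z ∧ y = min(0.375, 0.626) = 0.375
y → x = min(1, 1 − 0.626 + 0.145) = min(1, 0.519) = 0.519
(z ∧ y) → (y → x) = min(1, 1 − 0.375 + 0.519) = min(1, 1.144) = 1.000
x ↔ ((z ∧ y) → (y → x)) = 1 − |0.145 − 1.000| = 1 − 0.855 = 0.145
(x ↔ ¬¬z) ↔ (x ↔ ((z ∧ y) → (y → x))) = 1 − |0.770 − 0.145| = 1 − 0.625 = 0.375

0.375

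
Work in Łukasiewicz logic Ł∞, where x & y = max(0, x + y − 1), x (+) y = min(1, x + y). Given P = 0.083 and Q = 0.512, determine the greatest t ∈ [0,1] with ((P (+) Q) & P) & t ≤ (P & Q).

1.000

P (+) Q = min(1, 0.083 + 0.512) = min(1, 0.595) = 0.595
(P (+) Q) & P = max(0, 0.595 + 0.083 − 1) = max(0, -0.322) = 0.000
So the left factor is (P (+) Q) & P = 0.000.
P & Q = max(0, 0.083 + 0.512 − 1) = max(0, -0.405) = 0.000
So the right-hand bound is P & Q = 0.000.
The residuum of the Łukasiewicz t-norm gives the supremum: min(1, 1 − 0.000 + 0.000).
1 − 0.000 + 0.000 = 1.000, so t = min(1, 1.000) = 1.000.
Check: 0.000 & 1.000 = max(0, 0.000) = 0.000 ≤ 0.000.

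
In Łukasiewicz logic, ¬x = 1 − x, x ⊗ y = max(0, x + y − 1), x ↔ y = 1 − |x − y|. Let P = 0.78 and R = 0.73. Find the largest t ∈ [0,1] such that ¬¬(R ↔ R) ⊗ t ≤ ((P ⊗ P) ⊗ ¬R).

0.00

R ↔ R = 1 − |0.73 − 0.73| = 1 − 0.00 = 1.00
¬(R ↔ R) = 1 − 1.00 = 0.00
¬¬(R ↔ R) = 1 − 0.00 = 1.00
So the left factor is ¬¬(R ↔ R) = 1.00.
P ⊗ P = max(0, 0.78 + 0.78 − 1) = max(0, 0.56) = 0.56
¬R = 1 − 0.73 = 0.27
(P ⊗ P) ⊗ ¬R = max(0, 0.56 + 0.27 − 1) = max(0, -0.17) = 0.00
So the right-hand bound is (P ⊗ P) ⊗ ¬R = 0.00.
The residuum of the Łukasiewicz t-norm gives the supremum: min(1, 1 − 1.00 + 0.00).
1 − 1.00 + 0.00 = 0.00, so t = min(1, 0.00) = 0.00.
Check: 1.00 ⊗ 0.00 = max(0, 0.00) = 0.00 ≤ 0.00.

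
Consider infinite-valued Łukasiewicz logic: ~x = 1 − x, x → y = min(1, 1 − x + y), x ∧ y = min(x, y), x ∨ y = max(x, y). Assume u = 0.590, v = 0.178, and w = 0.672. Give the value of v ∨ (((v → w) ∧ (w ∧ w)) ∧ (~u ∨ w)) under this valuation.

v → w = min(1, 1 − 0.178 + 0.672) = min(1, 1.494) = 1.000
w ∧ w = min(0.672, 0.672) = 0.672
(v → w) ∧ (w ∧ w) = min(1.000, 0.672) = 0.672
~u = 1 − 0.590 = 0.410
~u ∨ w = max(0.410, 0.672) = 0.672
((v → w) ∧ (w ∧ w)) ∧ (~u ∨ w) = min(0.672, 0.672) = 0.672
v ∨ (((v → w) ∧ (w ∧ w)) ∧ (~u ∨ w)) = max(0.178, 0.672) = 0.672

0.672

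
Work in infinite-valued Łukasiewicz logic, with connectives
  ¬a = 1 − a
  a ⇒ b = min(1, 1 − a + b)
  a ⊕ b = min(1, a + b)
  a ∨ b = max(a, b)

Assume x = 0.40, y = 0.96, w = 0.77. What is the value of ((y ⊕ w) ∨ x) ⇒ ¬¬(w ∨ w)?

y ⊕ w = min(1, 0.96 + 0.77) = min(1, 1.73) = 1.00
(y ⊕ w) ∨ x = max(1.00, 0.40) = 1.00
w ∨ w = max(0.77, 0.77) = 0.77
¬(w ∨ w) = 1 − 0.77 = 0.23
¬¬(w ∨ w) = 1 − 0.23 = 0.77
((y ⊕ w) ∨ x) ⇒ ¬¬(w ∨ w) = min(1, 1 − 1.00 + 0.77) = min(1, 0.77) = 0.77

0.77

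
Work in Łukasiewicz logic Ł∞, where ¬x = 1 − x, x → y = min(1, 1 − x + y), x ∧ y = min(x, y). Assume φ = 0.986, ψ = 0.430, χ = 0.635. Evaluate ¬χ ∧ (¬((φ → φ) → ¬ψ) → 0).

¬χ = 1 − 0.635 = 0.365
φ → φ = min(1, 1 − 0.986 + 0.986) = min(1, 1.000) = 1.000
¬ψ = 1 − 0.430 = 0.570
(φ → φ) → ¬ψ = min(1, 1 − 1.000 + 0.570) = min(1, 0.570) = 0.570
¬((φ → φ) → ¬ψ) = 1 − 0.570 = 0.430
¬((φ → φ) → ¬ψ) → 0 = min(1, 1 − 0.430 + 0.000) = min(1, 0.570) = 0.570
¬χ ∧ (¬((φ → φ) → ¬ψ) → 0) = min(0.365, 0.570) = 0.365

0.365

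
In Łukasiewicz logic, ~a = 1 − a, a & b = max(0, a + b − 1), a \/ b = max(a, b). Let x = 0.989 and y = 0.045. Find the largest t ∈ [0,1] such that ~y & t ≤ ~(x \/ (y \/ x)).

0.056

~y = 1 − 0.045 = 0.955
So the left factor is ~y = 0.955.
y \/ x = max(0.045, 0.989) = 0.989
x \/ (y \/ x) = max(0.989, 0.989) = 0.989
~(x \/ (y \/ x)) = 1 − 0.989 = 0.011
So the right-hand bound is ~(x \/ (y \/ x)) = 0.011.
The residuum of the Łukasiewicz t-norm gives the supremum: min(1, 1 − 0.955 + 0.011).
1 − 0.955 + 0.011 = 0.056, so t = min(1, 0.056) = 0.056.
Check: 0.955 & 0.056 = max(0, 0.011) = 0.011 ≤ 0.011.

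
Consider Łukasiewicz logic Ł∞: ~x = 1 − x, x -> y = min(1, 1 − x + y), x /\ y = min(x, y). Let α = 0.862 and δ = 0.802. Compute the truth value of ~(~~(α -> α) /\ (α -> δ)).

0.060

α -> α = min(1, 1 − 0.862 + 0.862) = min(1, 1.000) = 1.000
~(α -> α) = 1 − 1.000 = 0.000
~~(α -> α) = 1 − 0.000 = 1.000
α -> δ = min(1, 1 − 0.862 + 0.802) = min(1, 0.940) = 0.940
~~(α -> α) /\ (α -> δ) = min(1.000, 0.940) = 0.940
~(~~(α -> α) /\ (α -> δ)) = 1 − 0.940 = 0.060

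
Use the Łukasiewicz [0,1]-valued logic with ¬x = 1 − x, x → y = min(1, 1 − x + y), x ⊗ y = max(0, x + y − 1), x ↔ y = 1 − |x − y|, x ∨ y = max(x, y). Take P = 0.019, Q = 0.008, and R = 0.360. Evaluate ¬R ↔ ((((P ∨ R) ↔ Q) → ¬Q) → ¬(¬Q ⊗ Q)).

0.640

¬R = 1 − 0.360 = 0.640
P ∨ R = max(0.019, 0.360) = 0.360
(P ∨ R) ↔ Q = 1 − |0.360 − 0.008| = 1 − 0.352 = 0.648
¬Q = 1 − 0.008 = 0.992
((P ∨ R) ↔ Q) → ¬Q = min(1, 1 − 0.648 + 0.992) = min(1, 1.344) = 1.000
¬Q ⊗ Q = max(0, 0.992 + 0.008 − 1) = max(0, 0.000) = 0.000
¬(¬Q ⊗ Q) = 1 − 0.000 = 1.000
(((P ∨ R) ↔ Q) → ¬Q) → ¬(¬Q ⊗ Q) = min(1, 1 − 1.000 + 1.000) = min(1, 1.000) = 1.000
¬R ↔ ((((P ∨ R) ↔ Q) → ¬Q) → ¬(¬Q ⊗ Q)) = 1 − |0.640 − 1.000| = 1 − 0.360 = 0.640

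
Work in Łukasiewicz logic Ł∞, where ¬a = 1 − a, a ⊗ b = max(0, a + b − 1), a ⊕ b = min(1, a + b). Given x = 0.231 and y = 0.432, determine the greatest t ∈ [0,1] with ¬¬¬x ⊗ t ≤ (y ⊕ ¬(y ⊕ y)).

¬x = 1 − 0.231 = 0.769
¬¬x = 1 − 0.769 = 0.231
¬¬¬x = 1 − 0.231 = 0.769
So the left factor is ¬¬¬x = 0.769.
y ⊕ y = min(1, 0.432 + 0.432) = min(1, 0.864) = 0.864
¬(y ⊕ y) = 1 − 0.864 = 0.136
y ⊕ ¬(y ⊕ y) = min(1, 0.432 + 0.136) = min(1, 0.568) = 0.568
So the right-hand bound is y ⊕ ¬(y ⊕ y) = 0.568.
The residuum of the Łukasiewicz t-norm gives the supremum: min(1, 1 − 0.769 + 0.568).
1 − 0.769 + 0.568 = 0.799, so t = min(1, 0.799) = 0.799.
Check: 0.769 ⊗ 0.799 = max(0, 0.568) = 0.568 ≤ 0.568.

0.799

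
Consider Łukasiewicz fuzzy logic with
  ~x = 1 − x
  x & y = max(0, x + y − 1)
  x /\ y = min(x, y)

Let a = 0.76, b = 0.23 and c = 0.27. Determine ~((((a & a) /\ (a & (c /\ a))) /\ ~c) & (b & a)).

1.00

a & a = max(0, 0.76 + 0.76 − 1) = max(0, 0.52) = 0.52
c /\ a = min(0.27, 0.76) = 0.27
a & (c /\ a) = max(0, 0.76 + 0.27 − 1) = max(0, 0.03) = 0.03
(a & a) /\ (a & (c /\ a)) = min(0.52, 0.03) = 0.03
~c = 1 − 0.27 = 0.73
((a & a) /\ (a & (c /\ a))) /\ ~c = min(0.03, 0.73) = 0.03
b & a = max(0, 0.23 + 0.76 − 1) = max(0, -0.01) = 0.00
(((a & a) /\ (a & (c /\ a))) /\ ~c) & (b & a) = max(0, 0.03 + 0.00 − 1) = max(0, -0.97) = 0.00
~((((a & a) /\ (a & (c /\ a))) /\ ~c) & (b & a)) = 1 − 0.00 = 1.00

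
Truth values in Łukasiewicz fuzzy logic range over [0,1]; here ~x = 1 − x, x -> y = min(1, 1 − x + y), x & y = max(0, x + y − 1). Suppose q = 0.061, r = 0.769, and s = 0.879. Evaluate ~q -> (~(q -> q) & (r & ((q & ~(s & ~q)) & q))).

~q = 1 − 0.061 = 0.939
q -> q = min(1, 1 − 0.061 + 0.061) = min(1, 1.000) = 1.000
~(q -> q) = 1 − 1.000 = 0.000
s & ~q = max(0, 0.879 + 0.939 − 1) = max(0, 0.818) = 0.818
~(s & ~q) = 1 − 0.818 = 0.182
q & ~(s & ~q) = max(0, 0.061 + 0.182 − 1) = max(0, -0.757) = 0.000
(q & ~(s & ~q)) & q = max(0, 0.000 + 0.061 − 1) = max(0, -0.939) = 0.000
r & ((q & ~(s & ~q)) & q) = max(0, 0.769 + 0.000 − 1) = max(0, -0.231) = 0.000
~(q -> q) & (r & ((q & ~(s & ~q)) & q)) = max(0, 0.000 + 0.000 − 1) = max(0, -1.000) = 0.000
~q -> (~(q -> q) & (r & ((q & ~(s & ~q)) & q))) = min(1, 1 − 0.939 + 0.000) = min(1, 0.061) = 0.061

0.061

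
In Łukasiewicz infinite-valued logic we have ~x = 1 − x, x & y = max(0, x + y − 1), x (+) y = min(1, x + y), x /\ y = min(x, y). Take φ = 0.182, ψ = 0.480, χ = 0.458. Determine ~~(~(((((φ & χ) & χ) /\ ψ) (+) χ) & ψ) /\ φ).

0.182

φ & χ = max(0, 0.182 + 0.458 − 1) = max(0, -0.360) = 0.000
(φ & χ) & χ = max(0, 0.000 + 0.458 − 1) = max(0, -0.542) = 0.000
((φ & χ) & χ) /\ ψ = min(0.000, 0.480) = 0.000
(((φ & χ) & χ) /\ ψ) (+) χ = min(1, 0.000 + 0.458) = min(1, 0.458) = 0.458
((((φ & χ) & χ) /\ ψ) (+) χ) & ψ = max(0, 0.458 + 0.480 − 1) = max(0, -0.062) = 0.000
~(((((φ & χ) & χ) /\ ψ) (+) χ) & ψ) = 1 − 0.000 = 1.000
~(((((φ & χ) & χ) /\ ψ) (+) χ) & ψ) /\ φ = min(1.000, 0.182) = 0.182
~(~(((((φ & χ) & χ) /\ ψ) (+) χ) & ψ) /\ φ) = 1 − 0.182 = 0.818
~~(~(((((φ & χ) & χ) /\ ψ) (+) χ) & ψ) /\ φ) = 1 − 0.818 = 0.182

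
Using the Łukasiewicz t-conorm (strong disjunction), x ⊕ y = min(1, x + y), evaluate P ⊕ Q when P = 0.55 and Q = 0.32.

0.87

P ⊕ Q = min(1, 0.55 + 0.32) = min(1, 0.87) = 0.87
For comparison, the Gödel t-conorm max(x, y) would give 0.55.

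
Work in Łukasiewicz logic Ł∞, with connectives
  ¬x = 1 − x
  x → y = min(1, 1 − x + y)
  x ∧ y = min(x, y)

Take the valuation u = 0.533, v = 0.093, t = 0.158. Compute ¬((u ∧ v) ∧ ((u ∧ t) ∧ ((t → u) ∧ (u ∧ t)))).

0.907

u ∧ v = min(0.533, 0.093) = 0.093
u ∧ t = min(0.533, 0.158) = 0.158
t → u = min(1, 1 − 0.158 + 0.533) = min(1, 1.375) = 1.000
(t → u) ∧ (u ∧ t) = min(1.000, 0.158) = 0.158
(u ∧ t) ∧ ((t → u) ∧ (u ∧ t)) = min(0.158, 0.158) = 0.158
(u ∧ v) ∧ ((u ∧ t) ∧ ((t → u) ∧ (u ∧ t))) = min(0.093, 0.158) = 0.093
¬((u ∧ v) ∧ ((u ∧ t) ∧ ((t → u) ∧ (u ∧ t)))) = 1 − 0.093 = 0.907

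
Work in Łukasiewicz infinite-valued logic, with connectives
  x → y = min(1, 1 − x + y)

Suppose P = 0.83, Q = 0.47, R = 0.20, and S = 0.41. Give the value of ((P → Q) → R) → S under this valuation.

P → Q = min(1, 1 − 0.83 + 0.47) = min(1, 0.64) = 0.64
(P → Q) → R = min(1, 1 − 0.64 + 0.20) = min(1, 0.56) = 0.56
((P → Q) → R) → S = min(1, 1 − 0.56 + 0.41) = min(1, 0.85) = 0.85

0.85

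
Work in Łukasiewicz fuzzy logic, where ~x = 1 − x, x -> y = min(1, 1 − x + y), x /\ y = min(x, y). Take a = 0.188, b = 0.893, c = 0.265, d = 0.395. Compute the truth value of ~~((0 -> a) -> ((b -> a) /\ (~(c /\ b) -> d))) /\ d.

0.295

0 -> a = min(1, 1 − 0.000 + 0.188) = min(1, 1.188) = 1.000
b -> a = min(1, 1 − 0.893 + 0.188) = min(1, 0.295) = 0.295
c /\ b = min(0.265, 0.893) = 0.265
~(c /\ b) = 1 − 0.265 = 0.735
~(c /\ b) -> d = min(1, 1 − 0.735 + 0.395) = min(1, 0.660) = 0.660
(b -> a) /\ (~(c /\ b) -> d) = min(0.295, 0.660) = 0.295
(0 -> a) -> ((b -> a) /\ (~(c /\ b) -> d)) = min(1, 1 − 1.000 + 0.295) = min(1, 0.295) = 0.295
~((0 -> a) -> ((b -> a) /\ (~(c /\ b) -> d))) = 1 − 0.295 = 0.705
~~((0 -> a) -> ((b -> a) /\ (~(c /\ b) -> d))) = 1 − 0.705 = 0.295
~~((0 -> a) -> ((b -> a) /\ (~(c /\ b) -> d))) /\ d = min(0.295, 0.395) = 0.295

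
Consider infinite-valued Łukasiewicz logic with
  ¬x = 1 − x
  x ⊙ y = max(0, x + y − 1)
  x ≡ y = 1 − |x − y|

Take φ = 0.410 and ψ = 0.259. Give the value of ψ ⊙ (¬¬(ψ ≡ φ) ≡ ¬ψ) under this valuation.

0.151

ψ ≡ φ = 1 − |0.259 − 0.410| = 1 − 0.151 = 0.849
¬(ψ ≡ φ) = 1 − 0.849 = 0.151
¬¬(ψ ≡ φ) = 1 − 0.151 = 0.849
¬ψ = 1 − 0.259 = 0.741
¬¬(ψ ≡ φ) ≡ ¬ψ = 1 − |0.849 − 0.741| = 1 − 0.108 = 0.892
ψ ⊙ (¬¬(ψ ≡ φ) ≡ ¬ψ) = max(0, 0.259 + 0.892 − 1) = max(0, 0.151) = 0.151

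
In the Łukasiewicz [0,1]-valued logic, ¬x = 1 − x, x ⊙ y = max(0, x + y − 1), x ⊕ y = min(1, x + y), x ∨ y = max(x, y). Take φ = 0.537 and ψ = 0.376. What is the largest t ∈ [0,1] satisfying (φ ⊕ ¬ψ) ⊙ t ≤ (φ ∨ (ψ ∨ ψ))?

0.537

¬ψ = 1 − 0.376 = 0.624
φ ⊕ ¬ψ = min(1, 0.537 + 0.624) = min(1, 1.161) = 1.000
So the left factor is φ ⊕ ¬ψ = 1.000.
ψ ∨ ψ = max(0.376, 0.376) = 0.376
φ ∨ (ψ ∨ ψ) = max(0.537, 0.376) = 0.537
So the right-hand bound is φ ∨ (ψ ∨ ψ) = 0.537.
The residuum of the Łukasiewicz t-norm gives the supremum: min(1, 1 − 1.000 + 0.537).
1 − 1.000 + 0.537 = 0.537, so t = min(1, 0.537) = 0.537.
Check: 1.000 ⊙ 0.537 = max(0, 0.537) = 0.537 ≤ 0.537.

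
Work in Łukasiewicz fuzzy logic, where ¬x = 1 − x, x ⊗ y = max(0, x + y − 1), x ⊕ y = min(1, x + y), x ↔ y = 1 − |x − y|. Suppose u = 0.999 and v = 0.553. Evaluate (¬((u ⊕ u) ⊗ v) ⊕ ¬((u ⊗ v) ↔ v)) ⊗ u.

0.447

u ⊕ u = min(1, 0.999 + 0.999) = min(1, 1.998) = 1.000
(u ⊕ u) ⊗ v = max(0, 1.000 + 0.553 − 1) = max(0, 0.553) = 0.553
¬((u ⊕ u) ⊗ v) = 1 − 0.553 = 0.447
u ⊗ v = max(0, 0.999 + 0.553 − 1) = max(0, 0.552) = 0.552
(u ⊗ v) ↔ v = 1 − |0.552 − 0.553| = 1 − 0.001 = 0.999
¬((u ⊗ v) ↔ v) = 1 − 0.999 = 0.001
¬((u ⊕ u) ⊗ v) ⊕ ¬((u ⊗ v) ↔ v) = min(1, 0.447 + 0.001) = min(1, 0.448) = 0.448
(¬((u ⊕ u) ⊗ v) ⊕ ¬((u ⊗ v) ↔ v)) ⊗ u = max(0, 0.448 + 0.999 − 1) = max(0, 0.447) = 0.447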